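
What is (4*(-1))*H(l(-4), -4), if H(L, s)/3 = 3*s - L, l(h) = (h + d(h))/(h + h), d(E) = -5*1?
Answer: 315/2 ≈ 157.50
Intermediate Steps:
d(E) = -5
l(h) = (-5 + h)/(2*h) (l(h) = (h - 5)/(h + h) = (-5 + h)/((2*h)) = (-5 + h)*(1/(2*h)) = (-5 + h)/(2*h))
H(L, s) = -3*L + 9*s (H(L, s) = 3*(3*s - L) = 3*(-L + 3*s) = -3*L + 9*s)
(4*(-1))*H(l(-4), -4) = (4*(-1))*(-3*(-5 - 4)/(2*(-4)) + 9*(-4)) = -4*(-3*(-1)*(-9)/(2*4) - 36) = -4*(-3*9/8 - 36) = -4*(-27/8 - 36) = -4*(-315/8) = 315/2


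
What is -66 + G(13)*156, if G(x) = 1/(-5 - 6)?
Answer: -882/11 ≈ -80.182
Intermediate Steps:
G(x) = -1/11 (G(x) = 1/(-11) = -1/11)
-66 + G(13)*156 = -66 - 1/11*156 = -66 - 156/11 = -882/11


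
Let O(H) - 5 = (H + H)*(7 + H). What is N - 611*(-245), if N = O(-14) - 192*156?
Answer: 119944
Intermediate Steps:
O(H) = 5 + 2*H*(7 + H) (O(H) = 5 + (H + H)*(7 + H) = 5 + (2*H)*(7 + H) = 5 + 2*H*(7 + H))
N = -29751 (N = (5 + 2*(-14)² + 14*(-14)) - 192*156 = (5 + 2*196 - 196) - 29952 = (5 + 392 - 196) - 29952 = 201 - 29952 = -29751)
N - 611*(-245) = -29751 - 611*(-245) = -29751 + 149695 = 119944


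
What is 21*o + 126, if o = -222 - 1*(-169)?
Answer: -987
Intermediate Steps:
o = -53 (o = -222 + 169 = -53)
21*o + 126 = 21*(-53) + 126 = -1113 + 126 = -987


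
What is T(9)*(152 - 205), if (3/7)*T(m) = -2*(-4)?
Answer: -2968/3 ≈ -989.33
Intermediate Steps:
T(m) = 56/3 (T(m) = 7*(-2*(-4))/3 = (7/3)*8 = 56/3)
T(9)*(152 - 205) = 56*(152 - 205)/3 = (56/3)*(-53) = -2968/3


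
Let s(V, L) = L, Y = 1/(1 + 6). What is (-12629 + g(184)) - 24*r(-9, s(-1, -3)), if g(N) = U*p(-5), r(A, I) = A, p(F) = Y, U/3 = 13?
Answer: -86852/7 ≈ -12407.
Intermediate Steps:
U = 39 (U = 3*13 = 39)
Y = ⅐ (Y = 1/7 = ⅐ ≈ 0.14286)
p(F) = ⅐
g(N) = 39/7 (g(N) = 39*(⅐) = 39/7)
(-12629 + g(184)) - 24*r(-9, s(-1, -3)) = (-12629 + 39/7) - 24*(-9) = -88364/7 + 216 = -86852/7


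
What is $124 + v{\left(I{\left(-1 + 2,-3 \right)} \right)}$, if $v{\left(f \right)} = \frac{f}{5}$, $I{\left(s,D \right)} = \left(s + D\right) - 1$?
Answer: $\frac{617}{5} \approx 123.4$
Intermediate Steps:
$I{\left(s,D \right)} = -1 + D + s$ ($I{\left(s,D \right)} = \left(D + s\right) - 1 = -1 + D + s$)
$v{\left(f \right)} = \frac{f}{5}$ ($v{\left(f \right)} = f \frac{1}{5} = \frac{f}{5}$)
$124 + v{\left(I{\left(-1 + 2,-3 \right)} \right)} = 124 + \frac{-1 - 3 + \left(-1 + 2\right)}{5} = 124 + \frac{-1 - 3 + 1}{5} = 124 + \frac{1}{5} \left(-3\right) = 124 - \frac{3}{5} = \frac{617}{5}$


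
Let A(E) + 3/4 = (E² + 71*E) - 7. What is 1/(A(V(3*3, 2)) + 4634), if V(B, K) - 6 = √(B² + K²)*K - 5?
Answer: 80612/377153649 - 2336*√85/377153649 ≈ 0.00015663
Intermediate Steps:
V(B, K) = 1 + K*√(B² + K²) (V(B, K) = 6 + (√(B² + K²)*K - 5) = 6 + (K*√(B² + K²) - 5) = 6 + (-5 + K*√(B² + K²)) = 1 + K*√(B² + K²))
A(E) = -31/4 + E² + 71*E (A(E) = -¾ + ((E² + 71*E) - 7) = -¾ + (-7 + E² + 71*E) = -31/4 + E² + 71*E)
1/(A(V(3*3, 2)) + 4634) = 1/((-31/4 + (1 + 2*√((3*3)² + 2²))² + 71*(1 + 2*√((3*3)² + 2²))) + 4634) = 1/((-31/4 + (1 + 2*√(9² + 4))² + 71*(1 + 2*√(9² + 4))) + 4634) = 1/((-31/4 + (1 + 2*√(81 + 4))² + 71*(1 + 2*√(81 + 4))) + 4634) = 1/((-31/4 + (1 + 2*√85)² + 71*(1 + 2*√85)) + 4634) = 1/((-31/4 + (1 + 2*√85)² + (71 + 142*√85)) + 4634) = 1/((253/4 + (1 + 2*√85)² + 142*√85) + 4634) = 1/(18789/4 + (1 + 2*√85)² + 142*√85)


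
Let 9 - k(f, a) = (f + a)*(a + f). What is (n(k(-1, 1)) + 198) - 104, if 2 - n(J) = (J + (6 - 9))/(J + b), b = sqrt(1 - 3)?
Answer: 7914/83 + 6*I*sqrt(2)/83 ≈ 95.349 + 0.10223*I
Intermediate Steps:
k(f, a) = 9 - (a + f)**2 (k(f, a) = 9 - (f + a)*(a + f) = 9 - (a + f)*(a + f) = 9 - (a + f)**2)
b = I*sqrt(2) (b = sqrt(-2) = I*sqrt(2) ≈ 1.4142*I)
n(J) = 2 - (-3 + J)/(J + I*sqrt(2)) (n(J) = 2 - (J + (6 - 9))/(J + I*sqrt(2)) = 2 - (J - 3)/(J + I*sqrt(2)) = 2 - (-3 + J)/(J + I*sqrt(2)))
(n(k(-1, 1)) + 198) - 104 = ((3 + (9 - (1 - 1)**2) + 2*I*sqrt(2))/((9 - (1 - 1)**2) + I*sqrt(2)) + 198) - 104 = ((3 + (9 - 1*0**2) + 2*I*sqrt(2))/((9 - 1*0**2) + I*sqrt(2)) + 198) - 104 = ((3 + (9 - 1*0) + 2*I*sqrt(2))/((9 - 1*0) + I*sqrt(2)) + 198) - 104 = ((3 + (9 + 0) + 2*I*sqrt(2))/((9 + 0) + I*sqrt(2)) + 198) - 104 = ((3 + 9 + 2*I*sqrt(2))/(9 + I*sqrt(2)) + 198) - 104 = ((12 + 2*I*sqrt(2))/(9 + I*sqrt(2)) + 198) - 104 = (198 + (12 + 2*I*sqrt(2))/(9 + I*sqrt(2))) - 104 = 94 + (12 + 2*I*sqrt(2))/(9 + I*sqrt(2))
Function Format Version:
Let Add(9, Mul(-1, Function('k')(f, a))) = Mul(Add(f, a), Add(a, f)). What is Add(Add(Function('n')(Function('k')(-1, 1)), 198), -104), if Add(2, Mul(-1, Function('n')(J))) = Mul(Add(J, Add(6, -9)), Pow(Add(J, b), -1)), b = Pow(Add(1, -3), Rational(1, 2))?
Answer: Add(Rational(7914, 83), Mul(Rational(6, 83), I, Pow(2, Rational(1, 2)))) ≈ Add(95.349, Mul(0.10223, I))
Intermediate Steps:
Function('k')(f, a) = Add(9, Mul(-1, Pow(Add(a, f), 2))) (Function('k')(f, a) = Add(9, Mul(-1, Mul(Add(f, a), Add(a, f)))) = Add(9, Mul(-1, Mul(Add(a, f), Add(a, f)))) = Add(9, Mul(-1, Pow(Add(a, f), 2))))
b = Mul(I, Pow(2, Rational(1, 2))) (b = Pow(-2, Rational(1, 2)) = Mul(I, Pow(2, Rational(1, 2))) ≈ Mul(1.4142, I))
Function('n')(J) = Add(2, Mul(-1, Pow(Add(J, Mul(I, Pow(2, Rational(1, 2)))), -1), Add(-3, J))) (Function('n')(J) = Add(2, Mul(-1, Mul(Add(J, Add(6, -9)), Pow(Add(J, Mul(I, Pow(2, Rational(1, 2)))), -1)))) = Add(2, Mul(-1, Mul(Add(J, -3), Pow(Add(J, Mul(I, Pow(2, Rational(1, 2)))), -1)))) = Add(2, Mul(-1, Mul(Add(-3, J), Pow(Add(J, Mul(I, Pow(2, Rational(1, 2)))), -1)))) = Add(2, Mul(-1, Mul(Pow(Add(J, Mul(I, Pow(2, Rational(1, 2)))), -1), Add(-3, J)))) = Add(2, Mul(-1, Pow(Add(J, Mul(I, Pow(2, Rational(1, 2)))), -1), Add(-3, J))))
Add(Add(Function('n')(Function('k')(-1, 1)), 198), -104) = Add(Add(Mul(Pow(Add(Add(9, Mul(-1, Pow(Add(1, -1), 2))), Mul(I, Pow(2, Rational(1, 2)))), -1), Add(3, Add(9, Mul(-1, Pow(Add(1, -1), 2))), Mul(2, I, Pow(2, Rational(1, 2))))), 198), -104) = Add(Add(Mul(Pow(Add(Add(9, Mul(-1, Pow(0, 2))), Mul(I, Pow(2, Rational(1, 2)))), -1), Add(3, Add(9, Mul(-1, Pow(0, 2))), Mul(2, I, Pow(2, Rational(1, 2))))), 198), -104) = Add(Add(Mul(Pow(Add(Add(9, Mul(-1, 0)), Mul(I, Pow(2, Rational(1, 2)))), -1), Add(3, Add(9, Mul(-1, 0)), Mul(2, I, Pow(2, Rational(1, 2))))), 198), -104) = Add(Add(Mul(Pow(Add(Add(9, 0), Mul(I, Pow(2, Rational(1, 2)))), -1), Add(3, Add(9, 0), Mul(2, I, Pow(2, Rational(1, 2))))), 198), -104) = Add(Add(Mul(Pow(Add(9, Mul(I, Pow(2, Rational(1, 2)))), -1), Add(3, 9, Mul(2, I, Pow(2, Rational(1, 2))))), 198), -104) = Add(Add(Mul(Pow(Add(9, Mul(I, Pow(2, Rational(1, 2)))), -1), Add(12, Mul(2, I, Pow(2, Rational(1, 2))))), 198), -104) = Add(Add(198, Mul(Pow(Add(9, Mul(I, Pow(2, Rational(1, 2)))), -1), Add(12, Mul(2, I, Pow(2, Rational(1, 2)))))), -104) = Add(94, Mul(Pow(Add(9, Mul(I, Pow(2, Rational(1, 2)))), -1), Add(12, Mul(2, I, Pow(2, Rational(1, 2))))))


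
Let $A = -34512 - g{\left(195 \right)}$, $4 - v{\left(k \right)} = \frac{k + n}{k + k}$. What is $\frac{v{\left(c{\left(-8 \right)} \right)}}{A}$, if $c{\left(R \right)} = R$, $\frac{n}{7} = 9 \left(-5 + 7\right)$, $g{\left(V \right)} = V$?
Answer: $- \frac{91}{277656} \approx -0.00032774$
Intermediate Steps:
$n = 126$ ($n = 7 \cdot 9 \left(-5 + 7\right) = 7 \cdot 9 \cdot 2 = 7 \cdot 18 = 126$)
$v{\left(k \right)} = 4 - \frac{126 + k}{2 k}$ ($v{\left(k \right)} = 4 - \frac{k + 126}{k + k} = 4 - \frac{126 + k}{2 k}$)
$A = -34707$ ($A = -34512 - 195 = -34707$)
$\frac{v{\left(c{\left(-8 \right)} \right)}}{A} = \frac{\frac{7}{2} - \frac{63}{-8}}{-34707} = \left(\frac{7}{2} - - \frac{63}{8}\right) \left(- \frac{1}{34707}\right) = \left(\frac{7}{2} + \frac{63}{8}\right) \left(- \frac{1}{34707}\right) = \frac{91}{8} \left(- \frac{1}{34707}\right) = - \frac{91}{277656}$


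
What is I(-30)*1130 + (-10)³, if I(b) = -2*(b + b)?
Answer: 134600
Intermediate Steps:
I(b) = -4*b
I(-30)*1130 + (-10)³ = -4*(-30)*1130 + (-10)³ = 120*1130 - 1000 = 135600 - 1000 = 134600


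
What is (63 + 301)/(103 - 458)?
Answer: -364/355 ≈ -1.0254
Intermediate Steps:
(63 + 301)/(103 - 458) = 364/(-355) = 364*(-1/355) = -364/355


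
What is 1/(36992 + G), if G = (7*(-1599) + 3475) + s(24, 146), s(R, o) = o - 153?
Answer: 1/29267 ≈ 3.4168e-5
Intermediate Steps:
s(R, o) = -153 + o
G = -7725 (G = (7*(-1599) + 3475) + (-153 + 146) = (-11193 + 3475) - 7 = -7718 - 7 = -7725)
1/(36992 + G) = 1/(36992 - 7725) = 1/29267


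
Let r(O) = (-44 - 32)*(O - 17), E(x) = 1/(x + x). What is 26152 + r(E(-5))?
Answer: 137258/5 ≈ 27452.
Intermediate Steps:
E(x) = 1/(2*x)
r(O) = 1292 - 76*O (r(O) = -76*(-17 + O) = 1292 - 76*O)
26152 + r(E(-5)) = 26152 + (1292 - 38/(-5)) = 26152 + (1292 - 38*(-1)/5) = 26152 + (1292 - 76*(-⅒)) = 26152 + (1292 + 38/5) = 26152 + 6498/5 = 137258/5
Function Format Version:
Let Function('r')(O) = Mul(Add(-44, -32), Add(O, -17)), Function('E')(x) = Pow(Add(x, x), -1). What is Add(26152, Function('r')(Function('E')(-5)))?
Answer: Rational(137258, 5) ≈ 27452.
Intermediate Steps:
Function('E')(x) = Mul(Rational(1, 2), Pow(x, -1)) (Function('E')(x) = Pow(Mul(2, x), -1) = Mul(Rational(1, 2), Pow(x, -1)))
Function('r')(O) = Add(1292, Mul(-76, O)) (Function('r')(O) = Mul(-76, Add(-17, O)) = Add(1292, Mul(-76, O)))
Add(26152, Function('r')(Function('E')(-5))) = Add(26152, Add(1292, Mul(-76, Mul(Rational(1, 2), Pow(-5, -1))))) = Add(26152, Add(1292, Mul(-76, Mul(Rational(1, 2), Rational(-1, 5))))) = Add(26152, Add(1292, Mul(-76, Rational(-1, 10)))) = Add(26152, Add(1292, Rational(38, 5))) = Add(26152, Rational(6498, 5)) = Rational(137258, 5)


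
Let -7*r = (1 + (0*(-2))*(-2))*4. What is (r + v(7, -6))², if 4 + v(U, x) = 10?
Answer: 1444/49 ≈ 29.469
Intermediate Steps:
v(U, x) = 6 (v(U, x) = -4 + 10 = 6)
r = -4/7 (r = -(1 + (0*(-2))*(-2))*4/7 = -(1 + 0*(-2))*4/7 = -(1 + 0)*4/7 = -4/7 ≈ -0.57143)
(r + v(7, -6))² = (-4/7 + 6)² = (38/7)² = 1444/49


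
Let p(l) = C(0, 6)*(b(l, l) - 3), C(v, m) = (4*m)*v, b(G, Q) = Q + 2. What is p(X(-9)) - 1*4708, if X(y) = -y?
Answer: -4708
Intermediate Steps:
b(G, Q) = 2 + Q
C(v, m) = 4*m*v
p(l) = 0 (p(l) = (4*6*0)*((2 + l) - 3) = 0*(-1 + l) = 0)
p(X(-9)) - 1*4708 = 0 - 1*4708 = 0 - 4708 = -4708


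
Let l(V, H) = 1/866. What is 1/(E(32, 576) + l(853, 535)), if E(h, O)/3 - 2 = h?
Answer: 866/88333 ≈ 0.0098038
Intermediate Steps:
l(V, H) = 1/866
E(h, O) = 6 + 3*h
1/(E(32, 576) + l(853, 535)) = 1/((6 + 3*32) + 1/866) = 1/((6 + 96) + 1/866) = 1/(102 + 1/866) = 1/(88333/866) = 866/88333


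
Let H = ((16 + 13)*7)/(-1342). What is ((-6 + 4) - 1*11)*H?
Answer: 2639/1342 ≈ 1.9665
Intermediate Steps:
H = -203/1342 (H = (29*7)*(-1/1342) = 203*(-1/1342) = -203/1342 ≈ -0.15127)
((-6 + 4) - 1*11)*H = ((-6 + 4) - 1*11)*(-203/1342) = (-2 - 11)*(-203/1342) = -13*(-203/1342) = 2639/1342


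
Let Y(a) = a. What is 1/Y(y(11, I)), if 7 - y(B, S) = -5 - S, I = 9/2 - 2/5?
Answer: 10/161 ≈ 0.062112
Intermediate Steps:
I = 41/10 (I = 9*(1/2) - 2*1/5 = 9/2 - 2/5 = 41/10 ≈ 4.1000)
y(B, S) = 12 + S (y(B, S) = 7 - (-5 - S) = 7 + (5 + S) = 12 + S)
1/Y(y(11, I)) = 1/(12 + 41/10) = 1/(161/10) = 10/161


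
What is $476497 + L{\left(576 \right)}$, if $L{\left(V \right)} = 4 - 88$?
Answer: $476413$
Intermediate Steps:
$L{\left(V \right)} = -84$ ($L{\left(V \right)} = 4 - 88 = -84$)
$476497 + L{\left(576 \right)} = 476497 - 84 = 476413$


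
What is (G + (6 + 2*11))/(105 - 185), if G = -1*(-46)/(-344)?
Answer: -4793/13760 ≈ -0.34833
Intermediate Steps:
G = -23/172 (G = 46*(-1/344) = -23/172 ≈ -0.13372)
(G + (6 + 2*11))/(105 - 185) = (-23/172 + (6 + 2*11))/(105 - 185) = (-23/172 + (6 + 22))/(-80) = (-23/172 + 28)*(-1/80) = (4793/172)*(-1/80) = -4793/13760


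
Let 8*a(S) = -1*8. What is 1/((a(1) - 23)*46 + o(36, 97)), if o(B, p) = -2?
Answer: -1/1106 ≈ -0.00090416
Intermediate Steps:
a(S) = -1 (a(S) = (-1*8)/8 = (⅛)*(-8) = -1)
1/((a(1) - 23)*46 + o(36, 97)) = 1/((-1 - 23)*46 - 2) = 1/(-24*46 - 2) = 1/(-1104 - 2) = 1/(-1106) = -1/1106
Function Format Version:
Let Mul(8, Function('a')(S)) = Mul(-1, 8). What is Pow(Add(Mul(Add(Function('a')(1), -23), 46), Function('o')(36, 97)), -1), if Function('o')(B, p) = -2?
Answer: Rational(-1, 1106) ≈ -0.00090416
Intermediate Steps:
Function('a')(S) = -1 (Function('a')(S) = Mul(Rational(1, 8), Mul(-1, 8)) = Mul(Rational(1, 8), -8) = -1)
Pow(Add(Mul(Add(Function('a')(1), -23), 46), Function('o')(36, 97)), -1) = Pow(Add(Mul(Add(-1, -23), 46), -2), -1) = Pow(Add(Mul(-24, 46), -2), -1) = Pow(Add(-1104, -2), -1) = Pow(-1106, -1) = Rational(-1, 1106)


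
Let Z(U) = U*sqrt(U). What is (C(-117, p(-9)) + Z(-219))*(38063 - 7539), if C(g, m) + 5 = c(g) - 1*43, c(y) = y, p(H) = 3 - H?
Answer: -5036460 - 6684756*I*sqrt(219) ≈ -5.0365e+6 - 9.8925e+7*I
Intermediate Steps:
C(g, m) = -48 + g (C(g, m) = -5 + (g - 1*43) = -5 + (g - 43) = -5 + (-43 + g) = -48 + g)
Z(U) = U**(3/2)
(C(-117, p(-9)) + Z(-219))*(38063 - 7539) = ((-48 - 117) + (-219)**(3/2))*(38063 - 7539) = (-165 - 219*I*sqrt(219))*30524 = -5036460 - 6684756*I*sqrt(219)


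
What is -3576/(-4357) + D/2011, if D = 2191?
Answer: 16737523/8761927 ≈ 1.9103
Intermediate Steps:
-3576/(-4357) + D/2011 = -3576/(-4357) + 2191/2011 = -3576*(-1/4357) + 2191*(1/2011) = 3576/4357 + 2191/2011 = 16737523/8761927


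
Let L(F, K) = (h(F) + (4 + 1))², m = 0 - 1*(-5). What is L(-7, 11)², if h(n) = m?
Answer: 10000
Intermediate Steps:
m = 5 (m = 0 + 5 = 5)
h(n) = 5
L(F, K) = 100 (L(F, K) = (5 + (4 + 1))² = (5 + 5)² = 10² = 100)
L(-7, 11)² = 100² = 10000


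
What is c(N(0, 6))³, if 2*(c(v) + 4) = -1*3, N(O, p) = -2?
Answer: -1331/8 ≈ -166.38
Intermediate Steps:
c(v) = -11/2 (c(v) = -4 + (-1*3)/2 = -4 + (½)*(-3) = -4 - 3/2 = -11/2)
c(N(0, 6))³ = (-11/2)³ = -1331/8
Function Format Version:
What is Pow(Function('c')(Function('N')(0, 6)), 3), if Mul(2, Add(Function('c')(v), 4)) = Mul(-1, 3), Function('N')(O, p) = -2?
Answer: Rational(-1331, 8) ≈ -166.38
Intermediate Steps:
Function('c')(v) = Rational(-11, 2) (Function('c')(v) = Add(-4, Mul(Rational(1, 2), Mul(-1, 3))) = Add(-4, Mul(Rational(1, 2), -3)) = Add(-4, Rational(-3, 2)) = Rational(-11, 2))
Pow(Function('c')(Function('N')(0, 6)), 3) = Pow(Rational(-11, 2), 3) = Rational(-1331, 8)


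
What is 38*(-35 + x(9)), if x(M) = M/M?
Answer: -1292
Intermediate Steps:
x(M) = 1
38*(-35 + x(9)) = 38*(-35 + 1) = 38*(-34) = -1292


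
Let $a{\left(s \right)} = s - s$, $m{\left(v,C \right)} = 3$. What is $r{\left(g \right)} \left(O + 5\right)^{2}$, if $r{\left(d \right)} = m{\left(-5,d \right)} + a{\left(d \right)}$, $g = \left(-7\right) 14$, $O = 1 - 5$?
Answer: $3$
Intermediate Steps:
$O = -4$ ($O = 1 - 5 = -4$)
$g = -98$
$a{\left(s \right)} = 0$
$r{\left(d \right)} = 3$ ($r{\left(d \right)} = 3 + 0 = 3$)
$r{\left(g \right)} \left(O + 5\right)^{2} = 3 \left(-4 + 5\right)^{2} = 3 \cdot 1^{2} = 3 \cdot 1 = 3$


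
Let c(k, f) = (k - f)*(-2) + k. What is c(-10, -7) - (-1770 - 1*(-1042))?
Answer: 724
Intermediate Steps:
c(k, f) = -k + 2*f (c(k, f) = (-2*k + 2*f) + k = -k + 2*f)
c(-10, -7) - (-1770 - 1*(-1042)) = (-1*(-10) + 2*(-7)) - (-1770 - 1*(-1042)) = (10 - 14) - (-1770 + 1042) = -4 - 1*(-728) = -4 + 728 = 724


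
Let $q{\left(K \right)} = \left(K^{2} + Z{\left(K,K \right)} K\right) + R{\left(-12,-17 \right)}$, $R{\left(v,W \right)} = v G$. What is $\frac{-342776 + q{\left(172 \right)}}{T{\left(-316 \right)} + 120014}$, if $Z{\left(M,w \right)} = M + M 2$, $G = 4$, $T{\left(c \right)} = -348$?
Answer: $- \frac{112244}{59833} \approx -1.876$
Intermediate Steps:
$Z{\left(M,w \right)} = 3 M$ ($Z{\left(M,w \right)} = M + 2 M = 3 M$)
$R{\left(v,W \right)} = 4 v$ ($R{\left(v,W \right)} = v 4 = 4 v$)
$q{\left(K \right)} = -48 + 4 K^{2}$ ($q{\left(K \right)} = \left(K^{2} + 3 K K\right) + 4 \left(-12\right) = \left(K^{2} + 3 K^{2}\right) - 48 = 4 K^{2} - 48 = -48 + 4 K^{2}$)
$\frac{-342776 + q{\left(172 \right)}}{T{\left(-316 \right)} + 120014} = \frac{-342776 - \left(48 - 4 \cdot 172^{2}\right)}{-348 + 120014} = \frac{-342776 + \left(-48 + 4 \cdot 29584\right)}{119666} = \left(-342776 + \left(-48 + 118336\right)\right) \frac{1}{119666} = \left(-342776 + 118288\right) \frac{1}{119666} = \left(-224488\right) \frac{1}{119666} = - \frac{112244}{59833}$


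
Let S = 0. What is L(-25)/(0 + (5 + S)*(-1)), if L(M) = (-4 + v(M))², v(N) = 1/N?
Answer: -10201/3125 ≈ -3.2643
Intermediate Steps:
v(N) = 1/N
L(M) = (-4 + 1/M)²
L(-25)/(0 + (5 + S)*(-1)) = ((-1 + 4*(-25))²/(-25)²)/(0 + (5 + 0)*(-1)) = ((-1 - 100)²/625)/(0 + 5*(-1)) = ((1/625)*(-101)²)/(0 - 5) = ((1/625)*10201)/(-5) = (10201/625)*(-⅕) = -10201/3125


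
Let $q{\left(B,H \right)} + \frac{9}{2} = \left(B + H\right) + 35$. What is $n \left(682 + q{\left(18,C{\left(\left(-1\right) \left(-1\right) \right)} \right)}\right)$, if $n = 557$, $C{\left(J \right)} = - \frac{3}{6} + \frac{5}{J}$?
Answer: $409395$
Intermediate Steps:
$C{\left(J \right)} = - \frac{1}{2} + \frac{5}{J}$ ($C{\left(J \right)} = \left(-3\right) \frac{1}{6} + \frac{5}{J} = - \frac{1}{2} + \frac{5}{J}$)
$q{\left(B,H \right)} = \frac{61}{2} + B + H$ ($q{\left(B,H \right)} = - \frac{9}{2} + \left(\left(B + H\right) + 35\right) = - \frac{9}{2} + \left(35 + B + H\right) = \frac{61}{2} + B + H$)
$n \left(682 + q{\left(18,C{\left(\left(-1\right) \left(-1\right) \right)} \right)}\right) = 557 \left(682 + \left(\frac{61}{2} + 18 + \frac{10 - \left(-1\right) \left(-1\right)}{2 \left(\left(-1\right) \left(-1\right)\right)}\right)\right) = 557 \left(682 + \left(\frac{61}{2} + 18 + \frac{10 - 1}{2 \cdot 1}\right)\right) = 557 \left(682 + \left(\frac{61}{2} + 18 + \frac{1}{2} \cdot 1 \left(10 - 1\right)\right)\right) = 557 \left(682 + \left(\frac{61}{2} + 18 + \frac{1}{2} \cdot 1 \cdot 9\right)\right) = 557 \left(682 + \left(\frac{61}{2} + 18 + \frac{9}{2}\right)\right) = 557 \left(682 + 53\right) = 557 \cdot 735 = 409395$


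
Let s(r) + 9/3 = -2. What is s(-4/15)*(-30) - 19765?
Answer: -19615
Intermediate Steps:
s(r) = -5 (s(r) = -3 - 2 = -5)
s(-4/15)*(-30) - 19765 = -5*(-30) - 19765 = 150 - 19765 = -19615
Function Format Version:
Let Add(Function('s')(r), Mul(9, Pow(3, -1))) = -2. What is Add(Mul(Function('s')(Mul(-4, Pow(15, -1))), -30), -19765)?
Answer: -19615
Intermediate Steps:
Function('s')(r) = -5 (Function('s')(r) = Add(-3, -2) = -5)
Add(Mul(Function('s')(Mul(-4, Pow(15, -1))), -30), -19765) = Add(Mul(-5, -30), -19765) = Add(150, -19765) = -19615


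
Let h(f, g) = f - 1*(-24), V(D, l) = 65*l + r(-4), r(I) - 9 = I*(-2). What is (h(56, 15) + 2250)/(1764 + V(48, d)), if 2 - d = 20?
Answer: 2330/611 ≈ 3.8134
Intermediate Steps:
r(I) = 9 - 2*I (r(I) = 9 + I*(-2) = 9 - 2*I)
d = -18 (d = 2 - 1*20 = 2 - 20 = -18)
V(D, l) = 17 + 65*l (V(D, l) = 65*l + (9 - 2*(-4)) = 65*l + (9 + 8) = 65*l + 17 = 17 + 65*l)
h(f, g) = 24 + f (h(f, g) = f + 24 = 24 + f)
(h(56, 15) + 2250)/(1764 + V(48, d)) = ((24 + 56) + 2250)/(1764 + (17 + 65*(-18))) = (80 + 2250)/(1764 + (17 - 1170)) = 2330/(1764 - 1153) = 2330/611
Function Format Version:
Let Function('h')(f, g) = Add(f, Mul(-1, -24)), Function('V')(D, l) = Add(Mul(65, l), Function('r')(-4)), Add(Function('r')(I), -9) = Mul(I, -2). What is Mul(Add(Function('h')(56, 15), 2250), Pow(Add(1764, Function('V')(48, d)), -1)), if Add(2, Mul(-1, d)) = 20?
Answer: Rational(2330, 611) ≈ 3.8134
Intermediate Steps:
Function('r')(I) = Add(9, Mul(-2, I)) (Function('r')(I) = Add(9, Mul(I, -2)) = Add(9, Mul(-2, I)))
d = -18 (d = Add(2, Mul(-1, 20)) = Add(2, -20) = -18)
Function('V')(D, l) = Add(17, Mul(65, l)) (Function('V')(D, l) = Add(Mul(65, l), Add(9, Mul(-2, -4))) = Add(Mul(65, l), Add(9, 8)) = Add(Mul(65, l), 17) = Add(17, Mul(65, l)))
Function('h')(f, g) = Add(24, f) (Function('h')(f, g) = Add(f, 24) = Add(24, f))
Mul(Add(Function('h')(56, 15), 2250), Pow(Add(1764, Function('V')(48, d)), -1)) = Mul(Add(Add(24, 56), 2250), Pow(Add(1764, Add(17, Mul(65, -18))), -1)) = Mul(Add(80, 2250), Pow(Add(1764, Add(17, -1170)), -1)) = Mul(2330, Pow(Add(1764, -1153), -1)) = Mul(2330, Pow(611, -1)) = Mul(2330, Rational(1, 611)) = Rational(2330, 611)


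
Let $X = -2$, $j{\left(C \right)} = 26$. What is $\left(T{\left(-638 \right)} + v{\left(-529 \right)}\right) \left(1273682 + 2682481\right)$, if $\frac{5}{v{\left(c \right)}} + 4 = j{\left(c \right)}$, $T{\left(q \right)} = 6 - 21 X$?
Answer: $\frac{4197488943}{22} \approx 1.908 \cdot 10^{8}$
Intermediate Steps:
$T{\left(q \right)} = 48$ ($T{\left(q \right)} = 6 - -42 = 6 + 42 = 48$)
$v{\left(c \right)} = \frac{5}{22}$ ($v{\left(c \right)} = \frac{5}{-4 + 26} = \frac{5}{22}$)
$\left(T{\left(-638 \right)} + v{\left(-529 \right)}\right) \left(1273682 + 2682481\right) = \left(48 + \frac{5}{22}\right) \left(1273682 + 2682481\right) = \frac{1061}{22} \cdot 3956163 = \frac{4197488943}{22}$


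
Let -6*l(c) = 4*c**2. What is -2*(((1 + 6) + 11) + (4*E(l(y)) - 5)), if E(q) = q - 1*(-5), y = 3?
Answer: -18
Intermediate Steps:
l(c) = -2*c**2/3
E(q) = 5 + q (E(q) = q + 5 = 5 + q)
-2*(((1 + 6) + 11) + (4*E(l(y)) - 5)) = -2*(((1 + 6) + 11) + (4*(5 - 2/3*3**2) - 5)) = -2*((7 + 11) + (4*(5 - 2/3*9) - 5)) = -2*(18 + (4*(5 - 6) - 5)) = -2*(18 + (4*(-1) - 5)) = -2*(18 + (-4 - 5)) = -2*(18 - 9) = -2*9 = -18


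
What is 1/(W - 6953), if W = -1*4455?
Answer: -1/11408 ≈ -8.7658e-5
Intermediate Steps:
W = -4455
1/(W - 6953) = 1/(-4455 - 6953) = 1/(-11408) = -1/11408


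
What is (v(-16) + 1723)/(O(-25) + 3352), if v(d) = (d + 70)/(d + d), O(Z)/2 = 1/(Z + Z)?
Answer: 688525/1340784 ≈ 0.51352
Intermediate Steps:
O(Z) = 1/Z (O(Z) = 2/(Z + Z) = 2/((2*Z)) = 2*(1/(2*Z)) = 1/Z)
v(d) = (70 + d)/(2*d) (v(d) = (70 + d)/((2*d)) = (70 + d)*(1/(2*d)) = (70 + d)/(2*d))
(v(-16) + 1723)/(O(-25) + 3352) = ((1/2)*(70 - 16)/(-16) + 1723)/(1/(-25) + 3352) = ((1/2)*(-1/16)*54 + 1723)/(-1/25 + 3352) = (-27/16 + 1723)/(83799/25) = (27541/16)*(25/83799) = 688525/1340784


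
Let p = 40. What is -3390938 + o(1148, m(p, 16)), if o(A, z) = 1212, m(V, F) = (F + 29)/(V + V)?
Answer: -3389726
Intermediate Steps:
m(V, F) = (29 + F)/(2*V) (m(V, F) = (29 + F)/((2*V)) = (29 + F)*(1/(2*V)) = (29 + F)/(2*V))
-3390938 + o(1148, m(p, 16)) = -3390938 + 1212 = -3389726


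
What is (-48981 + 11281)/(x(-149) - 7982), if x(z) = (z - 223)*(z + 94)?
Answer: -18850/6239 ≈ -3.0213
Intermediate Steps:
x(z) = (-223 + z)*(94 + z)
(-48981 + 11281)/(x(-149) - 7982) = (-48981 + 11281)/((-20962 + (-149)² - 129*(-149)) - 7982) = -37700/((-20962 + 22201 + 19221) - 7982) = -37700/(20460 - 7982) = -37700/12478 = -37700*1/12478 = -18850/6239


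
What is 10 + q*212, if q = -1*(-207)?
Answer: 43894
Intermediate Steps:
q = 207
10 + q*212 = 10 + 207*212 = 10 + 43884 = 43894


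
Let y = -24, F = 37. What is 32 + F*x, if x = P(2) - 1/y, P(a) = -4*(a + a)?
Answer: -13403/24 ≈ -558.46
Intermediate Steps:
P(a) = -8*a
x = -383/24 (x = -8*2 - 1/(-24) = -16 - 1*(-1/24) = -16 + 1/24 = -383/24 ≈ -15.958)
32 + F*x = 32 + 37*(-383/24) = 32 - 14171/24 = -13403/24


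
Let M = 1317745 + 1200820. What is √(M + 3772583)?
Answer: 2*√1572787 ≈ 2508.2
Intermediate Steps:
M = 2518565
√(M + 3772583) = √(2518565 + 3772583) = √6291148 = 2*√1572787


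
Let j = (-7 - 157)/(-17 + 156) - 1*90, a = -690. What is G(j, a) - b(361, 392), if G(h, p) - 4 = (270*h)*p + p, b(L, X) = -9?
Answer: 2361072097/139 ≈ 1.6986e+7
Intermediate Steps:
j = -12674/139 (j = -164/139 - 90 = -12674/139 ≈ -91.180)
G(h, p) = 4 + p + 270*h*p (G(h, p) = 4 + ((270*h)*p + p) = 4 + (270*h*p + p) = 4 + (p + 270*h*p) = 4 + p + 270*h*p)
G(j, a) - b(361, 392) = (4 - 690 + 270*(-12674/139)*(-690)) - 1*(-9) = (4 - 690 + 2361166200/139) + 9 = 2361070846/139 + 9 = 2361072097/139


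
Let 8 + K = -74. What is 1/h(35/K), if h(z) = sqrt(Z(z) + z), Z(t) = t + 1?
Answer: sqrt(246)/6 ≈ 2.6141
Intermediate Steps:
Z(t) = 1 + t
K = -82 (K = -8 - 74 = -82)
h(z) = sqrt(1 + 2*z) (h(z) = sqrt((1 + z) + z) = sqrt(1 + 2*z))
1/h(35/K) = 1/(sqrt(1 + 2*(35/(-82)))) = 1/(sqrt(1 + 2*(35*(-1/82)))) = 1/(sqrt(1 + 2*(-35/82))) = 1/(sqrt(1 - 35/41)) = 1/(sqrt(6/41)) = 1/(sqrt(246)/41) = sqrt(246)/6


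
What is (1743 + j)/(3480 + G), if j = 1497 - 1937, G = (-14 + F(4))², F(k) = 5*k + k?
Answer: 1303/3580 ≈ 0.36397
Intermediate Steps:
F(k) = 6*k
G = 100 (G = (-14 + 6*4)² = (-14 + 24)² = 10² = 100)
j = -440
(1743 + j)/(3480 + G) = (1743 - 440)/(3480 + 100) = 1303/3580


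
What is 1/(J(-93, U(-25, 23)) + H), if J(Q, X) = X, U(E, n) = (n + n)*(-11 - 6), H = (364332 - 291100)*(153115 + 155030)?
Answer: 1/22566073858 ≈ 4.4314e-11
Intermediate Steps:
H = 22566074640 (H = 73232*308145 = 22566074640)
U(E, n) = -34*n (U(E, n) = (2*n)*(-17) = -34*n)
1/(J(-93, U(-25, 23)) + H) = 1/(-34*23 + 22566074640) = 1/(-782 + 22566074640) = 1/22566073858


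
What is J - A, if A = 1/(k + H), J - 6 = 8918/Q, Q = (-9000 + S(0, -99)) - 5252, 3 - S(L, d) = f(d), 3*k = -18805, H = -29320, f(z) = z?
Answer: 811226068/151072475 ≈ 5.3698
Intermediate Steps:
k = -18805/3 (k = (⅓)*(-18805) = -18805/3 ≈ -6268.3)
S(L, d) = 3 - d
Q = -14150 (Q = (-9000 + (3 - 1*(-99))) - 5252 = (-9000 + (3 + 99)) - 5252 = (-9000 + 102) - 5252 = -8898 - 5252 = -14150)
J = 37991/7075 (J = 6 + 8918/(-14150) = 6 + 8918*(-1/14150) = 6 - 4459/7075 = 37991/7075 ≈ 5.3698)
A = -3/106765 (A = 1/(-18805/3 - 29320) = 1/(-106765/3) = -3/106765 ≈ -2.8099e-5)
J - A = 37991/7075 - 1*(-3/106765) = 37991/7075 + 3/106765 = 811226068/151072475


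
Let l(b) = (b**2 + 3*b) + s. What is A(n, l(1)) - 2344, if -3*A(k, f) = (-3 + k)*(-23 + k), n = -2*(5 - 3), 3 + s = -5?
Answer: -2407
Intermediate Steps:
s = -8 (s = -3 - 5 = -8)
n = -4 (n = -2*2 = -4)
l(b) = -8 + b**2 + 3*b (l(b) = (b**2 + 3*b) - 8 = -8 + b**2 + 3*b)
A(k, f) = -(-23 + k)*(-3 + k)/3 (A(k, f) = -(-3 + k)*(-23 + k)/3 = -(-23 + k)*(-3 + k)/3)
A(n, l(1)) - 2344 = (-23 - 1/3*(-4)**2 + (26/3)*(-4)) - 2344 = (-23 - 1/3*16 - 104/3) - 2344 = (-23 - 16/3 - 104/3) - 2344 = -63 - 2344 = -2407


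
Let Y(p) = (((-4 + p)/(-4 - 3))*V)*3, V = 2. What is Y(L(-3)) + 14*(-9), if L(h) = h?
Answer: -120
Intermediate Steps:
Y(p) = 24/7 - 6*p/7 (Y(p) = (((-4 + p)/(-4 - 3))*2)*3 = (((-4 + p)/(-7))*2)*3 = (((-4 + p)*(-⅐))*2)*3 = ((4/7 - p/7)*2)*3 = (8/7 - 2*p/7)*3 = 24/7 - 6*p/7)
Y(L(-3)) + 14*(-9) = (24/7 - 6/7*(-3)) + 14*(-9) = (24/7 + 18/7) - 126 = 6 - 126 = -120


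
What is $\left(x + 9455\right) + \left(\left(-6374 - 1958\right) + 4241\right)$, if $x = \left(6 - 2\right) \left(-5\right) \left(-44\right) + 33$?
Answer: $6277$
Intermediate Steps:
$x = 913$ ($x = 4 \left(-5\right) \left(-44\right) + 33 = \left(-20\right) \left(-44\right) + 33 = 880 + 33 = 913$)
$\left(x + 9455\right) + \left(\left(-6374 - 1958\right) + 4241\right) = \left(913 + 9455\right) + \left(\left(-6374 - 1958\right) + 4241\right) = 10368 + \left(-8332 + 4241\right) = 10368 - 4091 = 6277$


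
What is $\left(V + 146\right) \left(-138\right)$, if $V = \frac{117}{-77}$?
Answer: $- \frac{1535250}{77} \approx -19938.0$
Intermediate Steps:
$V = - \frac{117}{77}$ ($V = 117 \left(- \frac{1}{77}\right) = - \frac{117}{77} \approx -1.5195$)
$\left(V + 146\right) \left(-138\right) = \left(- \frac{117}{77} + 146\right) \left(-138\right) = \frac{11125}{77} \left(-138\right) = - \frac{1535250}{77}$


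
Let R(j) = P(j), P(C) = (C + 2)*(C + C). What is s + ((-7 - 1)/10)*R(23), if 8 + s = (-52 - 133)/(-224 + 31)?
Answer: -178919/193 ≈ -927.04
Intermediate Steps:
P(C) = 2*C*(2 + C) (P(C) = (2 + C)*(2*C) = 2*C*(2 + C))
R(j) = 2*j*(2 + j)
s = -1359/193 (s = -8 + (-52 - 133)/(-224 + 31) = -8 - 185/(-193) = -8 - 185*(-1/193) = -8 + 185/193 = -1359/193 ≈ -7.0415)
s + ((-7 - 1)/10)*R(23) = -1359/193 + ((-7 - 1)/10)*(2*23*(2 + 23)) = -1359/193 + (-8*1/10)*(2*23*25) = -1359/193 - 4/5*1150 = -1359/193 - 920 = -178919/193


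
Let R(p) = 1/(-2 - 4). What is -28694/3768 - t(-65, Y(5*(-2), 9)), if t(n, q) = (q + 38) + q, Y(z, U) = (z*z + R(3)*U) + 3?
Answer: -468391/1884 ≈ -248.62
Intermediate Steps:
R(p) = -⅙ (R(p) = 1/(-6) = -⅙)
Y(z, U) = 3 + z² - U/6 (Y(z, U) = (z*z - U/6) + 3 = (z² - U/6) + 3 = 3 + z² - U/6)
t(n, q) = 38 + 2*q (t(n, q) = (38 + q) + q = 38 + 2*q)
-28694/3768 - t(-65, Y(5*(-2), 9)) = -28694/3768 - (38 + 2*(3 + (5*(-2))² - ⅙*9)) = -28694*1/3768 - (38 + 2*(3 + (-10)² - 3/2)) = -14347/1884 - (38 + 2*(3 + 100 - 3/2)) = -14347/1884 - (38 + 2*(203/2)) = -14347/1884 - (38 + 203) = -14347/1884 - 1*241 = -14347/1884 - 241 = -468391/1884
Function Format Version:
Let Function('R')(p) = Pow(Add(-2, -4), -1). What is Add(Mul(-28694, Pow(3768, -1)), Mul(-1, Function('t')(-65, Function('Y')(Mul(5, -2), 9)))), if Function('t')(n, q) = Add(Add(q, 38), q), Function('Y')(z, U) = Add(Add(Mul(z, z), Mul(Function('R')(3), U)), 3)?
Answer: Rational(-468391, 1884) ≈ -248.62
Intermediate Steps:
Function('R')(p) = Rational(-1, 6) (Function('R')(p) = Pow(-6, -1) = Rational(-1, 6))
Function('Y')(z, U) = Add(3, Pow(z, 2), Mul(Rational(-1, 6), U)) (Function('Y')(z, U) = Add(Add(Mul(z, z), Mul(Rational(-1, 6), U)), 3) = Add(Add(Pow(z, 2), Mul(Rational(-1, 6), U)), 3) = Add(3, Pow(z, 2), Mul(Rational(-1, 6), U)))
Function('t')(n, q) = Add(38, Mul(2, q)) (Function('t')(n, q) = Add(Add(38, q), q) = Add(38, Mul(2, q)))
Add(Mul(-28694, Pow(3768, -1)), Mul(-1, Function('t')(-65, Function('Y')(Mul(5, -2), 9)))) = Add(Mul(-28694, Pow(3768, -1)), Mul(-1, Add(38, Mul(2, Add(3, Pow(Mul(5, -2), 2), Mul(Rational(-1, 6), 9)))))) = Add(Mul(-28694, Rational(1, 3768)), Mul(-1, Add(38, Mul(2, Add(3, Pow(-10, 2), Rational(-3, 2)))))) = Add(Rational(-14347, 1884), Mul(-1, Add(38, Mul(2, Add(3, 100, Rational(-3, 2)))))) = Add(Rational(-14347, 1884), Mul(-1, Add(38, Mul(2, Rational(203, 2))))) = Add(Rational(-14347, 1884), Mul(-1, Add(38, 203))) = Add(Rational(-14347, 1884), Mul(-1, 241)) = Add(Rational(-14347, 1884), -241) = Rational(-468391, 1884)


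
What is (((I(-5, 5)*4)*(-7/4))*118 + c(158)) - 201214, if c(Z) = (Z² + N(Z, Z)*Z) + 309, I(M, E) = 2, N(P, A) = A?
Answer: -152629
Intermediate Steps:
c(Z) = 309 + 2*Z² (c(Z) = (Z² + Z*Z) + 309 = (Z² + Z²) + 309 = 2*Z² + 309 = 309 + 2*Z²)
(((I(-5, 5)*4)*(-7/4))*118 + c(158)) - 201214 = (((2*4)*(-7/4))*118 + (309 + 2*158²)) - 201214 = ((8*(-7*¼))*118 + (309 + 2*24964)) - 201214 = ((8*(-7/4))*118 + (309 + 49928)) - 201214 = (-14*118 + 50237) - 201214 = (-1652 + 50237) - 201214 = 48585 - 201214 = -152629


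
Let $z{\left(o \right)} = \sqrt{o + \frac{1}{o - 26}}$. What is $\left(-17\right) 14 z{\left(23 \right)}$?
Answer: $- \frac{476 \sqrt{51}}{3} \approx -1133.1$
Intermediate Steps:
$z{\left(o \right)} = \sqrt{o + \frac{1}{-26 + o}}$
$\left(-17\right) 14 z{\left(23 \right)} = \left(-17\right) 14 \sqrt{\frac{1 + 23 \left(-26 + 23\right)}{-26 + 23}} = - 238 \sqrt{\frac{1 + 23 \left(-3\right)}{-3}} = - 238 \sqrt{- \frac{1 - 69}{3}} = - 238 \sqrt{\left(- \frac{1}{3}\right) \left(-68\right)} = - 238 \sqrt{\frac{68}{3}} = - 238 \frac{2 \sqrt{51}}{3} = - \frac{476 \sqrt{51}}{3}$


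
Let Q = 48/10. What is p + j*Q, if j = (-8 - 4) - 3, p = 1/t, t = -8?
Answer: -577/8 ≈ -72.125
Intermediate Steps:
Q = 24/5 (Q = 48*(⅒) = 24/5 ≈ 4.8000)
p = -⅛ (p = 1/(-8) = -⅛ ≈ -0.12500)
j = -15 (j = -12 - 3 = -15)
p + j*Q = -⅛ - 15*24/5 = -⅛ - 72 = -577/8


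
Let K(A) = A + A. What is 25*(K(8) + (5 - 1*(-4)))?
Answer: 625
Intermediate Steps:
K(A) = 2*A
25*(K(8) + (5 - 1*(-4))) = 25*(2*8 + (5 - 1*(-4))) = 25*(16 + (5 + 4)) = 25*(16 + 9) = 25*25 = 625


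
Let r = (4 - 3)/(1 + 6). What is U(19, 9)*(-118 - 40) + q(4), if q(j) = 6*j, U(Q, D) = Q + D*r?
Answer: -22268/7 ≈ -3181.1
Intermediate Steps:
r = ⅐ (r = 1/7 = 1*(⅐) = ⅐ ≈ 0.14286)
U(Q, D) = Q + D/7 (U(Q, D) = Q + D*(⅐) = Q + D/7)
U(19, 9)*(-118 - 40) + q(4) = (19 + (⅐)*9)*(-118 - 40) + 6*4 = (19 + 9/7)*(-158) + 24 = (142/7)*(-158) + 24 = -22436/7 + 24 = -22268/7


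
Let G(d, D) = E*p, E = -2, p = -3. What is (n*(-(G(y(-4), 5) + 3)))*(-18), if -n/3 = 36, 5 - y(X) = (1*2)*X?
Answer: -17496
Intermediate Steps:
y(X) = 5 - 2*X (y(X) = 5 - 1*2*X = 5 - 2*X)
n = -108 (n = -3*36 = -108)
G(d, D) = 6 (G(d, D) = -2*(-3) = 6)
(n*(-(G(y(-4), 5) + 3)))*(-18) = -(-108)*(6 + 3)*(-18) = -(-108)*9*(-18) = -108*(-9)*(-18) = 972*(-18) = -17496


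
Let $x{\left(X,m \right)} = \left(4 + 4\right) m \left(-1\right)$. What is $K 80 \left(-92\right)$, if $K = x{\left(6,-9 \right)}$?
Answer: $-529920$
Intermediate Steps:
$x{\left(X,m \right)} = - 8 m$ ($x{\left(X,m \right)} = 8 m \left(-1\right) = - 8 m$)
$K = 72$ ($K = \left(-8\right) \left(-9\right) = 72$)
$K 80 \left(-92\right) = 72 \cdot 80 \left(-92\right) = 5760 \left(-92\right) = -529920$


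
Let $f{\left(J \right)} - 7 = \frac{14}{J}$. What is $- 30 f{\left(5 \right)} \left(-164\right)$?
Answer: $48216$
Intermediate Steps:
$f{\left(J \right)} = 7 + \frac{14}{J}$
$- 30 f{\left(5 \right)} \left(-164\right) = - 30 \left(7 + \frac{14}{5}\right) \left(-164\right) = \left(-30\right) \frac{49}{5} \left(-164\right) = \left(-294\right) \left(-164\right) = 48216$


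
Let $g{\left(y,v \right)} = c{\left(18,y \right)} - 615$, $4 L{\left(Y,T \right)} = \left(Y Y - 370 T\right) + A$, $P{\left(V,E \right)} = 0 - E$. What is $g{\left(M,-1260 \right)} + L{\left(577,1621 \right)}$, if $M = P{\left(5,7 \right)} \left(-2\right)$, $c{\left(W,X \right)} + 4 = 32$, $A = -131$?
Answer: $-67330$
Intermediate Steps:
$c{\left(W,X \right)} = 28$ ($c{\left(W,X \right)} = -4 + 32 = 28$)
$P{\left(V,E \right)} = - E$
$M = 14$ ($M = \left(-1\right) 7 \left(-2\right) = \left(-7\right) \left(-2\right) = 14$)
$L{\left(Y,T \right)} = - \frac{131}{4} - \frac{185 T}{2} + \frac{Y^{2}}{4}$ ($L{\left(Y,T \right)} = \frac{\left(Y Y - 370 T\right) - 131}{4} = \frac{\left(Y^{2} - 370 T\right) - 131}{4} = \frac{-131 + Y^{2} - 370 T}{4} = - \frac{131}{4} - \frac{185 T}{2} + \frac{Y^{2}}{4}$)
$g{\left(y,v \right)} = -587$ ($g{\left(y,v \right)} = 28 - 615 = -587$)
$g{\left(M,-1260 \right)} + L{\left(577,1621 \right)} = -587 - \left(\frac{599901}{4} - \frac{332929}{4}\right) = -587 - 66743 = -67330$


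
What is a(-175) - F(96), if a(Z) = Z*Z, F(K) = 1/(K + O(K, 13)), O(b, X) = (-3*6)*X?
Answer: 4226251/138 ≈ 30625.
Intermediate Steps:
O(b, X) = -18*X
F(K) = 1/(-234 + K) (F(K) = 1/(K - 18*13) = 1/(K - 234) = 1/(-234 + K))
a(Z) = Z²
a(-175) - F(96) = (-175)² - 1/(-234 + 96) = 30625 - 1/(-138) = 30625 - 1*(-1/138) = 30625 + 1/138 = 4226251/138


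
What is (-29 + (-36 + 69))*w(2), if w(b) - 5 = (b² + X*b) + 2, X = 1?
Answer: 52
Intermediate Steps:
w(b) = 7 + b + b² (w(b) = 5 + ((b² + 1*b) + 2) = 5 + ((b² + b) + 2) = 5 + ((b + b²) + 2) = 5 + (2 + b + b²) = 7 + b + b²)
(-29 + (-36 + 69))*w(2) = (-29 + (-36 + 69))*(7 + 2 + 2²) = (-29 + 33)*(7 + 2 + 4) = 4*13 = 52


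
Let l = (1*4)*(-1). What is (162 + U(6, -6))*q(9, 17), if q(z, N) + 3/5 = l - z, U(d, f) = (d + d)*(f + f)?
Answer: -1224/5 ≈ -244.80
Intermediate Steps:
U(d, f) = 4*d*f (U(d, f) = (2*d)*(2*f) = 4*d*f)
l = -4 (l = 4*(-1) = -4)
q(z, N) = -23/5 - z (q(z, N) = -3/5 + (-4 - z) = -23/5 - z)
(162 + U(6, -6))*q(9, 17) = (162 + 4*6*(-6))*(-23/5 - 1*9) = (162 - 144)*(-23/5 - 9) = 18*(-68/5) = -1224/5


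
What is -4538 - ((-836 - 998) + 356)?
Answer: -3060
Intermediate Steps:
-4538 - ((-836 - 998) + 356) = -4538 - (-1834 + 356) = -4538 - 1*(-1478) = -4538 + 1478 = -3060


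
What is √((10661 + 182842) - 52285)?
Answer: 7*√2882 ≈ 375.79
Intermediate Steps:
√((10661 + 182842) - 52285) = √(193503 - 52285) = √141218 = 7*√2882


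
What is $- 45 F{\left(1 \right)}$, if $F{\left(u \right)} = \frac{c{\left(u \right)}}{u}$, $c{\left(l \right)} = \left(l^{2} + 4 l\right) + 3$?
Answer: $-360$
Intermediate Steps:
$c{\left(l \right)} = 3 + l^{2} + 4 l$
$F{\left(u \right)} = \frac{3 + u^{2} + 4 u}{u}$
$- 45 F{\left(1 \right)} = - 45 \left(4 + 1 + \frac{3}{1}\right) = - 45 \left(4 + 1 + 3 \cdot 1\right) = - 45 \left(4 + 1 + 3\right) = \left(-45\right) 8 = -360$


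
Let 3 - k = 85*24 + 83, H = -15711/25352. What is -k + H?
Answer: 53730529/25352 ≈ 2119.4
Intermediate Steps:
H = -15711/25352 (H = -15711*1/25352 = -15711/25352 ≈ -0.61971)
k = -2120 (k = 3 - (85*24 + 83) = 3 - (2040 + 83) = 3 - 1*2123 = 3 - 2123 = -2120)
-k + H = -1*(-2120) - 15711/25352 = 2120 - 15711/25352 = 53730529/25352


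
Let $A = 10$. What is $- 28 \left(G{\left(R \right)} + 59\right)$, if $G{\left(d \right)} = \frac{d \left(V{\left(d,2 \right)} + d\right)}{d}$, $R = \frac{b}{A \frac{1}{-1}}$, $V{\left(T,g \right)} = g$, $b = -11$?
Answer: $- \frac{8694}{5} \approx -1738.8$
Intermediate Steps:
$R = \frac{11}{10}$ ($R = - \frac{11}{10 \frac{1}{-1}} = - \frac{11}{10 \left(-1\right)} = - \frac{11}{-10} = \left(-11\right) \left(- \frac{1}{10}\right) = \frac{11}{10} \approx 1.1$)
$G{\left(d \right)} = 2 + d$ ($G{\left(d \right)} = \frac{d \left(2 + d\right)}{d} = 2 + d$)
$- 28 \left(G{\left(R \right)} + 59\right) = - 28 \left(\left(2 + \frac{11}{10}\right) + 59\right) = - 28 \left(\frac{31}{10} + 59\right) = \left(-28\right) \frac{621}{10} = - \frac{8694}{5}$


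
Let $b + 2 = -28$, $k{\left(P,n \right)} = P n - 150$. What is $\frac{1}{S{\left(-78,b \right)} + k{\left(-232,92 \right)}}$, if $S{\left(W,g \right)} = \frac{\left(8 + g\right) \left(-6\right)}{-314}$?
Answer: $- \frac{157}{3374624} \approx -4.6524 \cdot 10^{-5}$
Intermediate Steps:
$k{\left(P,n \right)} = -150 + P n$
$b = -30$ ($b = -2 - 28 = -30$)
$S{\left(W,g \right)} = \frac{24}{157} + \frac{3 g}{157}$ ($S{\left(W,g \right)} = \left(-48 - 6 g\right) \left(- \frac{1}{314}\right) = \frac{24}{157} + \frac{3 g}{157}$)
$\frac{1}{S{\left(-78,b \right)} + k{\left(-232,92 \right)}} = \frac{1}{\left(\frac{24}{157} + \frac{3}{157} \left(-30\right)\right) - 21494} = \frac{1}{\left(\frac{24}{157} - \frac{90}{157}\right) - 21494} = \frac{1}{- \frac{66}{157} - 21494} = \frac{1}{- \frac{3374624}{157}} = - \frac{157}{3374624}$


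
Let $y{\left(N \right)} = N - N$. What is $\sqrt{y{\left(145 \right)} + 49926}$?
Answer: $\sqrt{49926} \approx 223.44$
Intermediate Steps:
$y{\left(N \right)} = 0$
$\sqrt{y{\left(145 \right)} + 49926} = \sqrt{0 + 49926} = \sqrt{49926}$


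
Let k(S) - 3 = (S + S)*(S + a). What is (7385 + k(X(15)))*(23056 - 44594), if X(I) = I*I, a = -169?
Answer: -701880344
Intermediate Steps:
X(I) = I²
k(S) = 3 + 2*S*(-169 + S) (k(S) = 3 + (S + S)*(S - 169) = 3 + (2*S)*(-169 + S) = 3 + 2*S*(-169 + S))
(7385 + k(X(15)))*(23056 - 44594) = (7385 + (3 - 338*15² + 2*(15²)²))*(23056 - 44594) = (7385 + (3 - 338*225 + 2*225²))*(-21538) = (7385 + (3 - 76050 + 2*50625))*(-21538) = (7385 + (3 - 76050 + 101250))*(-21538) = (7385 + 25203)*(-21538) = 32588*(-21538) = -701880344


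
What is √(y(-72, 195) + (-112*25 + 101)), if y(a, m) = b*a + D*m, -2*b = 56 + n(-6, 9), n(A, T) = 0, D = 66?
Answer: √12187 ≈ 110.39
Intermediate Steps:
b = -28 (b = -(56 + 0)/2 = -½*56 = -28)
y(a, m) = -28*a + 66*m
√(y(-72, 195) + (-112*25 + 101)) = √((-28*(-72) + 66*195) + (-112*25 + 101)) = √((2016 + 12870) + (-2800 + 101)) = √(14886 - 2699) = √12187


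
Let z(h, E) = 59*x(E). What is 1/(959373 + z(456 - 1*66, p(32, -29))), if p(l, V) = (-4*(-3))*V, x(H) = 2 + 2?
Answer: 1/959609 ≈ 1.0421e-6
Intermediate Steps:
x(H) = 4
p(l, V) = 12*V
z(h, E) = 236 (z(h, E) = 59*4 = 236)
1/(959373 + z(456 - 1*66, p(32, -29))) = 1/(959373 + 236) = 1/959609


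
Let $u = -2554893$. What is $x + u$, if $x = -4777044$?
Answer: $-7331937$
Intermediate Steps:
$x + u = -4777044 - 2554893 = -7331937$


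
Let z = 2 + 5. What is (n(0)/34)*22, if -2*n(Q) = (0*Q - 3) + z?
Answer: -22/17 ≈ -1.2941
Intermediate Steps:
z = 7
n(Q) = -2 (n(Q) = -((0*Q - 3) + 7)/2 = -((0 - 3) + 7)/2 = -(-3 + 7)/2 = -½*4 = -2)
(n(0)/34)*22 = -2/34*22 = -2*1/34*22 = -1/17*22 = -22/17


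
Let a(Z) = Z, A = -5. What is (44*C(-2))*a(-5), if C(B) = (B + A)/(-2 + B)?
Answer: -385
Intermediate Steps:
C(B) = (-5 + B)/(-2 + B) (C(B) = (B - 5)/(-2 + B) = (-5 + B)/(-2 + B))
(44*C(-2))*a(-5) = (44*((-5 - 2)/(-2 - 2)))*(-5) = (44*(-7/(-4)))*(-5) = (44*(-¼*(-7)))*(-5) = (44*(7/4))*(-5) = 77*(-5) = -385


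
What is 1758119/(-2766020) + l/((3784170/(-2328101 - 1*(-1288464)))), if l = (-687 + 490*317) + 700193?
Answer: -245822155351937887/1046708990340 ≈ -2.3485e+5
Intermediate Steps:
l = 854836 (l = (-687 + 155330) + 700193 = 154643 + 700193 = 854836)
1758119/(-2766020) + l/((3784170/(-2328101 - 1*(-1288464)))) = 1758119/(-2766020) + 854836/((3784170/(-2328101 - 1*(-1288464)))) = 1758119*(-1/2766020) + 854836/((3784170/(-2328101 + 1288464))) = -1758119/2766020 + 854836/((3784170/(-1039637))) = -1758119/2766020 + 854836/((3784170*(-1/1039637))) = -1758119/2766020 + 854836/(-3784170/1039637) = -1758119/2766020 + 854836*(-1039637/3784170) = -1758119/2766020 - 444359567266/1892085 = -245822155351937887/1046708990340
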